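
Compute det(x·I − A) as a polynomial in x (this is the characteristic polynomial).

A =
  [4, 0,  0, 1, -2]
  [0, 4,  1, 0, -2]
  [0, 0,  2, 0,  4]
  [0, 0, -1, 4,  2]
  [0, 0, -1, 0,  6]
x^5 - 20*x^4 + 160*x^3 - 640*x^2 + 1280*x - 1024

Expanding det(x·I − A) (e.g. by cofactor expansion or by noting that A is similar to its Jordan form J, which has the same characteristic polynomial as A) gives
  χ_A(x) = x^5 - 20*x^4 + 160*x^3 - 640*x^2 + 1280*x - 1024
which factors as (x - 4)^5. The eigenvalues (with algebraic multiplicities) are λ = 4 with multiplicity 5.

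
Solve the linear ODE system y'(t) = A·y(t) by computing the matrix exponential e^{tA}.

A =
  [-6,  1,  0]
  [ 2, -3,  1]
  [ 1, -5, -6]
e^{tA} =
  [3*t^2*exp(-5*t)/2 - t*exp(-5*t) + exp(-5*t), t^2*exp(-5*t)/2 + t*exp(-5*t), t^2*exp(-5*t)/2]
  [3*t^2*exp(-5*t)/2 + 2*t*exp(-5*t), t^2*exp(-5*t)/2 + 2*t*exp(-5*t) + exp(-5*t), t^2*exp(-5*t)/2 + t*exp(-5*t)]
  [-6*t^2*exp(-5*t) + t*exp(-5*t), -2*t^2*exp(-5*t) - 5*t*exp(-5*t), -2*t^2*exp(-5*t) - t*exp(-5*t) + exp(-5*t)]

Strategy: write A = P · J · P⁻¹ where J is a Jordan canonical form, so e^{tA} = P · e^{tJ} · P⁻¹, and e^{tJ} can be computed block-by-block.

A has Jordan form
J =
  [-5,  1,  0]
  [ 0, -5,  1]
  [ 0,  0, -5]
(up to reordering of blocks).

Per-block formulas:
  For a 3×3 Jordan block J_3(-5): exp(t · J_3(-5)) = e^(-5t)·(I + t·N + (t^2/2)·N^2), where N is the 3×3 nilpotent shift.

After assembling e^{tJ} and conjugating by P, we get:

e^{tA} =
  [3*t^2*exp(-5*t)/2 - t*exp(-5*t) + exp(-5*t), t^2*exp(-5*t)/2 + t*exp(-5*t), t^2*exp(-5*t)/2]
  [3*t^2*exp(-5*t)/2 + 2*t*exp(-5*t), t^2*exp(-5*t)/2 + 2*t*exp(-5*t) + exp(-5*t), t^2*exp(-5*t)/2 + t*exp(-5*t)]
  [-6*t^2*exp(-5*t) + t*exp(-5*t), -2*t^2*exp(-5*t) - 5*t*exp(-5*t), -2*t^2*exp(-5*t) - t*exp(-5*t) + exp(-5*t)]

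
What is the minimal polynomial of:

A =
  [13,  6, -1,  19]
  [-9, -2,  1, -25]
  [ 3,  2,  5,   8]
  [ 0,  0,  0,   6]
x^4 - 22*x^3 + 180*x^2 - 648*x + 864

The characteristic polynomial is χ_A(x) = (x - 6)^3*(x - 4), so the eigenvalues are known. The minimal polynomial is
  m_A(x) = Π_λ (x − λ)^{k_λ}
where k_λ is the size of the *largest* Jordan block for λ (equivalently, the smallest k with (A − λI)^k v = 0 for every generalised eigenvector v of λ).

  λ = 4: largest Jordan block has size 1, contributing (x − 4)
  λ = 6: largest Jordan block has size 3, contributing (x − 6)^3

So m_A(x) = (x - 6)^3*(x - 4) = x^4 - 22*x^3 + 180*x^2 - 648*x + 864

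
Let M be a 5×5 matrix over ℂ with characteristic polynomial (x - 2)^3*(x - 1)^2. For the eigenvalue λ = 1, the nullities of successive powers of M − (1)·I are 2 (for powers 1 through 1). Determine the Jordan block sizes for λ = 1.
Block sizes for λ = 1: [1, 1]

From the dimensions of kernels of powers, the number of Jordan blocks of size at least j is d_j − d_{j−1} where d_j = dim ker(N^j) (with d_0 = 0). Computing the differences gives [2].
The number of blocks of size exactly k is (#blocks of size ≥ k) − (#blocks of size ≥ k + 1), so the partition is: 2 block(s) of size 1.
In nonincreasing order the block sizes are [1, 1].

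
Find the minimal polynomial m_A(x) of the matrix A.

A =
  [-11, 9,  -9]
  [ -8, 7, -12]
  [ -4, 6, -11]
x^2 + 10*x + 25

The characteristic polynomial is χ_A(x) = (x + 5)^3, so the eigenvalues are known. The minimal polynomial is
  m_A(x) = Π_λ (x − λ)^{k_λ}
where k_λ is the size of the *largest* Jordan block for λ (equivalently, the smallest k with (A − λI)^k v = 0 for every generalised eigenvector v of λ).

  λ = -5: largest Jordan block has size 2, contributing (x + 5)^2

So m_A(x) = (x + 5)^2 = x^2 + 10*x + 25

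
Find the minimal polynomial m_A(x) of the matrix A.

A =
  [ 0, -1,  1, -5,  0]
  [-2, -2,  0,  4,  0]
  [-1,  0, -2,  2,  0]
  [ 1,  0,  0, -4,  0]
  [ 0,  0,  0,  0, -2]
x^3 + 6*x^2 + 12*x + 8

The characteristic polynomial is χ_A(x) = (x + 2)^5, so the eigenvalues are known. The minimal polynomial is
  m_A(x) = Π_λ (x − λ)^{k_λ}
where k_λ is the size of the *largest* Jordan block for λ (equivalently, the smallest k with (A − λI)^k v = 0 for every generalised eigenvector v of λ).

  λ = -2: largest Jordan block has size 3, contributing (x + 2)^3

So m_A(x) = (x + 2)^3 = x^3 + 6*x^2 + 12*x + 8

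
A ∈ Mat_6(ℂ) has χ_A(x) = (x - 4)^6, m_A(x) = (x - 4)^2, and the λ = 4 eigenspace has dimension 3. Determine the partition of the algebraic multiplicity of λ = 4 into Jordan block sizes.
Block sizes for λ = 4: [2, 2, 2]

Step 1 — from the characteristic polynomial, algebraic multiplicity of λ = 4 is 6. From dim ker(A − (4)·I) = 3, there are exactly 3 Jordan blocks for λ = 4.
Step 2 — from the minimal polynomial, the factor (x − 4)^2 tells us the largest block for λ = 4 has size 2.
Step 3 — with total size 6, 3 blocks, and largest block 2, the block sizes (in nonincreasing order) are [2, 2, 2].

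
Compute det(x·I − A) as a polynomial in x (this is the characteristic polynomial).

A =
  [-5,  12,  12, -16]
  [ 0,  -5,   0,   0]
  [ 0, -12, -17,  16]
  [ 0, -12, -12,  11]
x^4 + 16*x^3 + 90*x^2 + 200*x + 125

Expanding det(x·I − A) (e.g. by cofactor expansion or by noting that A is similar to its Jordan form J, which has the same characteristic polynomial as A) gives
  χ_A(x) = x^4 + 16*x^3 + 90*x^2 + 200*x + 125
which factors as (x + 1)*(x + 5)^3. The eigenvalues (with algebraic multiplicities) are λ = -5 with multiplicity 3, λ = -1 with multiplicity 1.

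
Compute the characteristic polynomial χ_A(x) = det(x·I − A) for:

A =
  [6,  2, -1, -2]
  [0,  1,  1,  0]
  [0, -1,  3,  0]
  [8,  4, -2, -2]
x^4 - 8*x^3 + 24*x^2 - 32*x + 16

Expanding det(x·I − A) (e.g. by cofactor expansion or by noting that A is similar to its Jordan form J, which has the same characteristic polynomial as A) gives
  χ_A(x) = x^4 - 8*x^3 + 24*x^2 - 32*x + 16
which factors as (x - 2)^4. The eigenvalues (with algebraic multiplicities) are λ = 2 with multiplicity 4.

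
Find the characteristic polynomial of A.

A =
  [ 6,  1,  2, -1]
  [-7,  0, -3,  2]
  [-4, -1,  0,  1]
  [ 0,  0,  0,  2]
x^4 - 8*x^3 + 24*x^2 - 32*x + 16

Expanding det(x·I − A) (e.g. by cofactor expansion or by noting that A is similar to its Jordan form J, which has the same characteristic polynomial as A) gives
  χ_A(x) = x^4 - 8*x^3 + 24*x^2 - 32*x + 16
which factors as (x - 2)^4. The eigenvalues (with algebraic multiplicities) are λ = 2 with multiplicity 4.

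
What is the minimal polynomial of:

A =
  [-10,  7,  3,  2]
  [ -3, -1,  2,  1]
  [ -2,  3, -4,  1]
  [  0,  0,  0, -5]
x^3 + 15*x^2 + 75*x + 125

The characteristic polynomial is χ_A(x) = (x + 5)^4, so the eigenvalues are known. The minimal polynomial is
  m_A(x) = Π_λ (x − λ)^{k_λ}
where k_λ is the size of the *largest* Jordan block for λ (equivalently, the smallest k with (A − λI)^k v = 0 for every generalised eigenvector v of λ).

  λ = -5: largest Jordan block has size 3, contributing (x + 5)^3

So m_A(x) = (x + 5)^3 = x^3 + 15*x^2 + 75*x + 125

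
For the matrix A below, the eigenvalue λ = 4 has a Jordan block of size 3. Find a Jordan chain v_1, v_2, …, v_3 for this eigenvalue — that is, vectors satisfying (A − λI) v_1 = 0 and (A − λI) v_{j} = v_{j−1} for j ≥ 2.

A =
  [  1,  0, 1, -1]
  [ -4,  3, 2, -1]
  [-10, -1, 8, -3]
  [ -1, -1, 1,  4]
A Jordan chain for λ = 4 of length 3:
v_1 = (0, -3, -3, -3)ᵀ
v_2 = (-3, -4, -10, -1)ᵀ
v_3 = (1, 0, 0, 0)ᵀ

Let N = A − (4)·I. We want v_3 with N^3 v_3 = 0 but N^2 v_3 ≠ 0; then v_{j-1} := N · v_j for j = 3, …, 2.

Pick v_3 = (1, 0, 0, 0)ᵀ.
Then v_2 = N · v_3 = (-3, -4, -10, -1)ᵀ.
Then v_1 = N · v_2 = (0, -3, -3, -3)ᵀ.

Sanity check: (A − (4)·I) v_1 = (0, 0, 0, 0)ᵀ = 0. ✓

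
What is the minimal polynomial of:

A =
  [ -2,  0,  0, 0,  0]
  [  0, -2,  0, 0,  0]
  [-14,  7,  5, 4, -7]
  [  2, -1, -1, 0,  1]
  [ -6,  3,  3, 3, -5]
x^3 - 3*x + 2

The characteristic polynomial is χ_A(x) = (x - 1)^2*(x + 2)^3, so the eigenvalues are known. The minimal polynomial is
  m_A(x) = Π_λ (x − λ)^{k_λ}
where k_λ is the size of the *largest* Jordan block for λ (equivalently, the smallest k with (A − λI)^k v = 0 for every generalised eigenvector v of λ).

  λ = -2: largest Jordan block has size 1, contributing (x + 2)
  λ = 1: largest Jordan block has size 2, contributing (x − 1)^2

So m_A(x) = (x - 1)^2*(x + 2) = x^3 - 3*x + 2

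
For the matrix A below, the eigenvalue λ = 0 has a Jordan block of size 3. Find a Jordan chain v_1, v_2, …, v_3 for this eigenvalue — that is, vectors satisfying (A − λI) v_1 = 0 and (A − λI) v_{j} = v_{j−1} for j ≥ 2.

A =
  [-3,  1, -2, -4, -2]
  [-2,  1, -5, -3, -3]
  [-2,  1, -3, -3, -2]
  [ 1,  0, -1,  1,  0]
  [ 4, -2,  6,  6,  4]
A Jordan chain for λ = 0 of length 3:
v_1 = (-1, -1, -1, 0, 2)ᵀ
v_2 = (-3, -2, -2, 1, 4)ᵀ
v_3 = (1, 0, 0, 0, 0)ᵀ

Let N = A − (0)·I. We want v_3 with N^3 v_3 = 0 but N^2 v_3 ≠ 0; then v_{j-1} := N · v_j for j = 3, …, 2.

Pick v_3 = (1, 0, 0, 0, 0)ᵀ.
Then v_2 = N · v_3 = (-3, -2, -2, 1, 4)ᵀ.
Then v_1 = N · v_2 = (-1, -1, -1, 0, 2)ᵀ.

Sanity check: (A − (0)·I) v_1 = (0, 0, 0, 0, 0)ᵀ = 0. ✓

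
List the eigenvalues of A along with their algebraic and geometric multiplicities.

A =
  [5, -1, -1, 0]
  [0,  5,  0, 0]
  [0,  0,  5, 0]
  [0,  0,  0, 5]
λ = 5: alg = 4, geom = 3

Step 1 — factor the characteristic polynomial to read off the algebraic multiplicities:
  χ_A(x) = (x - 5)^4

Step 2 — compute geometric multiplicities via the rank-nullity identity g(λ) = n − rank(A − λI):
  rank(A − (5)·I) = 1, so dim ker(A − (5)·I) = n − 1 = 3

Summary:
  λ = 5: algebraic multiplicity = 4, geometric multiplicity = 3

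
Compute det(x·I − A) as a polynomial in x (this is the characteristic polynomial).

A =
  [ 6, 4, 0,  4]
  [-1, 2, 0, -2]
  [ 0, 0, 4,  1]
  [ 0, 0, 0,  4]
x^4 - 16*x^3 + 96*x^2 - 256*x + 256

Expanding det(x·I − A) (e.g. by cofactor expansion or by noting that A is similar to its Jordan form J, which has the same characteristic polynomial as A) gives
  χ_A(x) = x^4 - 16*x^3 + 96*x^2 - 256*x + 256
which factors as (x - 4)^4. The eigenvalues (with algebraic multiplicities) are λ = 4 with multiplicity 4.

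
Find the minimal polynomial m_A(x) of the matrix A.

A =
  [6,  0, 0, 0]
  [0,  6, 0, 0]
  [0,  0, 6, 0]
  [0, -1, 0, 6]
x^2 - 12*x + 36

The characteristic polynomial is χ_A(x) = (x - 6)^4, so the eigenvalues are known. The minimal polynomial is
  m_A(x) = Π_λ (x − λ)^{k_λ}
where k_λ is the size of the *largest* Jordan block for λ (equivalently, the smallest k with (A − λI)^k v = 0 for every generalised eigenvector v of λ).

  λ = 6: largest Jordan block has size 2, contributing (x − 6)^2

So m_A(x) = (x - 6)^2 = x^2 - 12*x + 36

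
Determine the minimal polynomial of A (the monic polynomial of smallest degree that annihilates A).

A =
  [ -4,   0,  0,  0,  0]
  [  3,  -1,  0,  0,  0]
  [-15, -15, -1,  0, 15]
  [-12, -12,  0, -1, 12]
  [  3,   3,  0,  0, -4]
x^2 + 5*x + 4

The characteristic polynomial is χ_A(x) = (x + 1)^3*(x + 4)^2, so the eigenvalues are known. The minimal polynomial is
  m_A(x) = Π_λ (x − λ)^{k_λ}
where k_λ is the size of the *largest* Jordan block for λ (equivalently, the smallest k with (A − λI)^k v = 0 for every generalised eigenvector v of λ).

  λ = -4: largest Jordan block has size 1, contributing (x + 4)
  λ = -1: largest Jordan block has size 1, contributing (x + 1)

So m_A(x) = (x + 1)*(x + 4) = x^2 + 5*x + 4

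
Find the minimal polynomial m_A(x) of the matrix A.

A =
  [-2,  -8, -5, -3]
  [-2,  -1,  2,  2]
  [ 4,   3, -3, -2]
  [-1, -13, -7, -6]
x^2 + 6*x + 9

The characteristic polynomial is χ_A(x) = (x + 3)^4, so the eigenvalues are known. The minimal polynomial is
  m_A(x) = Π_λ (x − λ)^{k_λ}
where k_λ is the size of the *largest* Jordan block for λ (equivalently, the smallest k with (A − λI)^k v = 0 for every generalised eigenvector v of λ).

  λ = -3: largest Jordan block has size 2, contributing (x + 3)^2

So m_A(x) = (x + 3)^2 = x^2 + 6*x + 9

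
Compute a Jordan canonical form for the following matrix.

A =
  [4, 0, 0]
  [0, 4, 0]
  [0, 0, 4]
J_1(4) ⊕ J_1(4) ⊕ J_1(4)

The characteristic polynomial is
  det(x·I − A) = x^3 - 12*x^2 + 48*x - 64 = (x - 4)^3

Eigenvalues and multiplicities (the geometric multiplicity of λ is n − rank(A − λI), which equals the number of Jordan blocks for λ):
  λ = 4: algebraic multiplicity = 3, geometric multiplicity = 3

Determining the block sizes for each eigenvalue:
  λ = 4: gm = am = 3, so every block has size 1 → block sizes [1, 1, 1]

Assembling the blocks gives a Jordan form
J =
  [4, 0, 0]
  [0, 4, 0]
  [0, 0, 4]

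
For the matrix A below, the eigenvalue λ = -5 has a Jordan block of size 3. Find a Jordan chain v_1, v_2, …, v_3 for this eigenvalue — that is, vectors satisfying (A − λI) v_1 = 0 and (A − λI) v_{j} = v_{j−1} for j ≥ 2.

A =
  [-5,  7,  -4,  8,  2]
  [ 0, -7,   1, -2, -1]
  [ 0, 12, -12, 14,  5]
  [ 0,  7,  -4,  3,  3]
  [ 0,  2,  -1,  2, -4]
A Jordan chain for λ = -5 of length 3:
v_1 = (-2, 0, 0, 0, 0)ᵀ
v_2 = (7, -2, 12, 7, 2)ᵀ
v_3 = (0, 1, 0, 0, 0)ᵀ

Let N = A − (-5)·I. We want v_3 with N^3 v_3 = 0 but N^2 v_3 ≠ 0; then v_{j-1} := N · v_j for j = 3, …, 2.

Pick v_3 = (0, 1, 0, 0, 0)ᵀ.
Then v_2 = N · v_3 = (7, -2, 12, 7, 2)ᵀ.
Then v_1 = N · v_2 = (-2, 0, 0, 0, 0)ᵀ.

Sanity check: (A − (-5)·I) v_1 = (0, 0, 0, 0, 0)ᵀ = 0. ✓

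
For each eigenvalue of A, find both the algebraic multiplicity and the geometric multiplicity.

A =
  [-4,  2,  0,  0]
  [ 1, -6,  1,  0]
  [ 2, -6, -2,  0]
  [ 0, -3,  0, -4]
λ = -4: alg = 4, geom = 2

Step 1 — factor the characteristic polynomial to read off the algebraic multiplicities:
  χ_A(x) = (x + 4)^4

Step 2 — compute geometric multiplicities via the rank-nullity identity g(λ) = n − rank(A − λI):
  rank(A − (-4)·I) = 2, so dim ker(A − (-4)·I) = n − 2 = 2

Summary:
  λ = -4: algebraic multiplicity = 4, geometric multiplicity = 2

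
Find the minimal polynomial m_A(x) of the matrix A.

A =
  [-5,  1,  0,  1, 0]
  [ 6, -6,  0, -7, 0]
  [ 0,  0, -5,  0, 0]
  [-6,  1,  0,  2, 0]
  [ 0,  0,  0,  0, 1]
x^3 + 9*x^2 + 15*x - 25

The characteristic polynomial is χ_A(x) = (x - 1)^2*(x + 5)^3, so the eigenvalues are known. The minimal polynomial is
  m_A(x) = Π_λ (x − λ)^{k_λ}
where k_λ is the size of the *largest* Jordan block for λ (equivalently, the smallest k with (A − λI)^k v = 0 for every generalised eigenvector v of λ).

  λ = -5: largest Jordan block has size 2, contributing (x + 5)^2
  λ = 1: largest Jordan block has size 1, contributing (x − 1)

So m_A(x) = (x - 1)*(x + 5)^2 = x^3 + 9*x^2 + 15*x - 25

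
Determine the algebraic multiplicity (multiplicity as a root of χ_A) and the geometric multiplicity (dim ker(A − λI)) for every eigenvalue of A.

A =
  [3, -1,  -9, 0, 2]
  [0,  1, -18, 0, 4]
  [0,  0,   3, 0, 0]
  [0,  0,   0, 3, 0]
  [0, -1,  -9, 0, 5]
λ = 3: alg = 5, geom = 4

Step 1 — factor the characteristic polynomial to read off the algebraic multiplicities:
  χ_A(x) = (x - 3)^5

Step 2 — compute geometric multiplicities via the rank-nullity identity g(λ) = n − rank(A − λI):
  rank(A − (3)·I) = 1, so dim ker(A − (3)·I) = n − 1 = 4

Summary:
  λ = 3: algebraic multiplicity = 5, geometric multiplicity = 4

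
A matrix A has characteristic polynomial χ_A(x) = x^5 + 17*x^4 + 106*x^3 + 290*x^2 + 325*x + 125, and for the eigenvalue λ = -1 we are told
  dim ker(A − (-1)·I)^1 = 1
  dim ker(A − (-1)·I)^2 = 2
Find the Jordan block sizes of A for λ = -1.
Block sizes for λ = -1: [2]

From the dimensions of kernels of powers, the number of Jordan blocks of size at least j is d_j − d_{j−1} where d_j = dim ker(N^j) (with d_0 = 0). Computing the differences gives [1, 1].
The number of blocks of size exactly k is (#blocks of size ≥ k) − (#blocks of size ≥ k + 1), so the partition is: 1 block(s) of size 2.
In nonincreasing order the block sizes are [2].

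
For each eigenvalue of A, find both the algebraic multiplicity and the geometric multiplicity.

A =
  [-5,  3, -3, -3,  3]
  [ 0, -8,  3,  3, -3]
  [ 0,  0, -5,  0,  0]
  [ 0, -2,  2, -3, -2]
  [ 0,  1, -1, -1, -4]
λ = -5: alg = 5, geom = 4

Step 1 — factor the characteristic polynomial to read off the algebraic multiplicities:
  χ_A(x) = (x + 5)^5

Step 2 — compute geometric multiplicities via the rank-nullity identity g(λ) = n − rank(A − λI):
  rank(A − (-5)·I) = 1, so dim ker(A − (-5)·I) = n − 1 = 4

Summary:
  λ = -5: algebraic multiplicity = 5, geometric multiplicity = 4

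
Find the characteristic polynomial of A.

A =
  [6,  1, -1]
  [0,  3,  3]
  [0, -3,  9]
x^3 - 18*x^2 + 108*x - 216

Expanding det(x·I − A) (e.g. by cofactor expansion or by noting that A is similar to its Jordan form J, which has the same characteristic polynomial as A) gives
  χ_A(x) = x^3 - 18*x^2 + 108*x - 216
which factors as (x - 6)^3. The eigenvalues (with algebraic multiplicities) are λ = 6 with multiplicity 3.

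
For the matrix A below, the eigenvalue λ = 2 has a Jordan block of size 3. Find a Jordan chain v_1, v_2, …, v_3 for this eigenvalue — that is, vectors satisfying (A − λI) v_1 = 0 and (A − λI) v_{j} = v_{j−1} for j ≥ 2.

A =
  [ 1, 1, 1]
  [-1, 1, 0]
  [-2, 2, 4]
A Jordan chain for λ = 2 of length 3:
v_1 = (-2, 2, -4)ᵀ
v_2 = (-1, -1, -2)ᵀ
v_3 = (1, 0, 0)ᵀ

Let N = A − (2)·I. We want v_3 with N^3 v_3 = 0 but N^2 v_3 ≠ 0; then v_{j-1} := N · v_j for j = 3, …, 2.

Pick v_3 = (1, 0, 0)ᵀ.
Then v_2 = N · v_3 = (-1, -1, -2)ᵀ.
Then v_1 = N · v_2 = (-2, 2, -4)ᵀ.

Sanity check: (A − (2)·I) v_1 = (0, 0, 0)ᵀ = 0. ✓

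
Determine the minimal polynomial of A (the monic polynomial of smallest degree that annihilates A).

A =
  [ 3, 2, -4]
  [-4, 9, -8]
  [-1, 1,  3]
x^2 - 10*x + 25

The characteristic polynomial is χ_A(x) = (x - 5)^3, so the eigenvalues are known. The minimal polynomial is
  m_A(x) = Π_λ (x − λ)^{k_λ}
where k_λ is the size of the *largest* Jordan block for λ (equivalently, the smallest k with (A − λI)^k v = 0 for every generalised eigenvector v of λ).

  λ = 5: largest Jordan block has size 2, contributing (x − 5)^2

So m_A(x) = (x - 5)^2 = x^2 - 10*x + 25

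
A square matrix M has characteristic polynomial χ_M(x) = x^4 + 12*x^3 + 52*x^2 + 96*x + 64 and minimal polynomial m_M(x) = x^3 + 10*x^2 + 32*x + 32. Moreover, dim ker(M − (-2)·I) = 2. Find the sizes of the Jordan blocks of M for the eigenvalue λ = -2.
Block sizes for λ = -2: [1, 1]

Step 1 — from the characteristic polynomial, algebraic multiplicity of λ = -2 is 2. From dim ker(M − (-2)·I) = 2, there are exactly 2 Jordan blocks for λ = -2.
Step 2 — from the minimal polynomial, the factor (x + 2) tells us the largest block for λ = -2 has size 1.
Step 3 — with total size 2, 2 blocks, and largest block 1, the block sizes (in nonincreasing order) are [1, 1].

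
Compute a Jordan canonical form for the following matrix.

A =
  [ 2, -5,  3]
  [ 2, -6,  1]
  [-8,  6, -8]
J_3(-4)

The characteristic polynomial is
  det(x·I − A) = x^3 + 12*x^2 + 48*x + 64 = (x + 4)^3

Eigenvalues and multiplicities (the geometric multiplicity of λ is n − rank(A − λI), which equals the number of Jordan blocks for λ):
  λ = -4: algebraic multiplicity = 3, geometric multiplicity = 1

Determining the block sizes for each eigenvalue:
  λ = -4: one block (gm = 1), so the single block has size am = 3 → block sizes [3]

Assembling the blocks gives a Jordan form
J =
  [-4,  1,  0]
  [ 0, -4,  1]
  [ 0,  0, -4]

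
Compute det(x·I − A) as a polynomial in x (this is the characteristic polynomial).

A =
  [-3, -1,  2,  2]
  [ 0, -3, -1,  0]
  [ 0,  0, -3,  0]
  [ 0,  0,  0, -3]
x^4 + 12*x^3 + 54*x^2 + 108*x + 81

Expanding det(x·I − A) (e.g. by cofactor expansion or by noting that A is similar to its Jordan form J, which has the same characteristic polynomial as A) gives
  χ_A(x) = x^4 + 12*x^3 + 54*x^2 + 108*x + 81
which factors as (x + 3)^4. The eigenvalues (with algebraic multiplicities) are λ = -3 with multiplicity 4.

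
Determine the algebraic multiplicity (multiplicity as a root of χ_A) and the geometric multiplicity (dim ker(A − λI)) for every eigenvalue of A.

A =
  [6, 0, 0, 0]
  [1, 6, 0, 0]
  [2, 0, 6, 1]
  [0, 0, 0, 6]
λ = 6: alg = 4, geom = 2

Step 1 — factor the characteristic polynomial to read off the algebraic multiplicities:
  χ_A(x) = (x - 6)^4

Step 2 — compute geometric multiplicities via the rank-nullity identity g(λ) = n − rank(A − λI):
  rank(A − (6)·I) = 2, so dim ker(A − (6)·I) = n − 2 = 2

Summary:
  λ = 6: algebraic multiplicity = 4, geometric multiplicity = 2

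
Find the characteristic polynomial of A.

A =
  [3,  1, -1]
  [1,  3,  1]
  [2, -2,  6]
x^3 - 12*x^2 + 48*x - 64

Expanding det(x·I − A) (e.g. by cofactor expansion or by noting that A is similar to its Jordan form J, which has the same characteristic polynomial as A) gives
  χ_A(x) = x^3 - 12*x^2 + 48*x - 64
which factors as (x - 4)^3. The eigenvalues (with algebraic multiplicities) are λ = 4 with multiplicity 3.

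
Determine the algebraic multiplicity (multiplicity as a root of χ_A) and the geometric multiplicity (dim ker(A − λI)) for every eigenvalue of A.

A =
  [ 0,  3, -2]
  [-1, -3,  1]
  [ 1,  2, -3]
λ = -2: alg = 3, geom = 1

Step 1 — factor the characteristic polynomial to read off the algebraic multiplicities:
  χ_A(x) = (x + 2)^3

Step 2 — compute geometric multiplicities via the rank-nullity identity g(λ) = n − rank(A − λI):
  rank(A − (-2)·I) = 2, so dim ker(A − (-2)·I) = n − 2 = 1

Summary:
  λ = -2: algebraic multiplicity = 3, geometric multiplicity = 1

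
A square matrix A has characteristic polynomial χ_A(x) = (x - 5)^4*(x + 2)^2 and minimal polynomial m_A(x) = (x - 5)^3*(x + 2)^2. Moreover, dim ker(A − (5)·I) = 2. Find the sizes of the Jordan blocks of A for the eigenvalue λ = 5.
Block sizes for λ = 5: [3, 1]

Step 1 — from the characteristic polynomial, algebraic multiplicity of λ = 5 is 4. From dim ker(A − (5)·I) = 2, there are exactly 2 Jordan blocks for λ = 5.
Step 2 — from the minimal polynomial, the factor (x − 5)^3 tells us the largest block for λ = 5 has size 3.
Step 3 — with total size 4, 2 blocks, and largest block 3, the block sizes (in nonincreasing order) are [3, 1].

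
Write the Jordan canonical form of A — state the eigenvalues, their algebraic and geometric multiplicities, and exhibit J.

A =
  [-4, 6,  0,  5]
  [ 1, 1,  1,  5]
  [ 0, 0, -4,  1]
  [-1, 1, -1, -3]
J_3(-4) ⊕ J_1(2)

The characteristic polynomial is
  det(x·I − A) = x^4 + 10*x^3 + 24*x^2 - 32*x - 128 = (x - 2)*(x + 4)^3

Eigenvalues and multiplicities (the geometric multiplicity of λ is n − rank(A − λI), which equals the number of Jordan blocks for λ):
  λ = -4: algebraic multiplicity = 3, geometric multiplicity = 1
  λ = 2: algebraic multiplicity = 1, geometric multiplicity = 1

Determining the block sizes for each eigenvalue:
  λ = -4: one block (gm = 1), so the single block has size am = 3 → block sizes [3]
  λ = 2: one block (gm = 1), so the single block has size am = 1 → block sizes [1]

Assembling the blocks gives a Jordan form
J =
  [-4,  1,  0, 0]
  [ 0, -4,  1, 0]
  [ 0,  0, -4, 0]
  [ 0,  0,  0, 2]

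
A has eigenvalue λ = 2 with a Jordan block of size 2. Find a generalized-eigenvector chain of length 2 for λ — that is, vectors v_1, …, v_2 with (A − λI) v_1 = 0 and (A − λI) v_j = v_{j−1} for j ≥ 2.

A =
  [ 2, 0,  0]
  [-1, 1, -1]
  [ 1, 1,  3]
A Jordan chain for λ = 2 of length 2:
v_1 = (0, -1, 1)ᵀ
v_2 = (1, 0, 0)ᵀ

Let N = A − (2)·I. We want v_2 with N^2 v_2 = 0 but N^1 v_2 ≠ 0; then v_{j-1} := N · v_j for j = 2, …, 2.

Pick v_2 = (1, 0, 0)ᵀ.
Then v_1 = N · v_2 = (0, -1, 1)ᵀ.

Sanity check: (A − (2)·I) v_1 = (0, 0, 0)ᵀ = 0. ✓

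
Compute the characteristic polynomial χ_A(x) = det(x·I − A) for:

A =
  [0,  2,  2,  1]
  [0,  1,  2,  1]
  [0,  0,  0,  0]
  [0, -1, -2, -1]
x^4

Expanding det(x·I − A) (e.g. by cofactor expansion or by noting that A is similar to its Jordan form J, which has the same characteristic polynomial as A) gives
  χ_A(x) = x^4
which factors as x^4. The eigenvalues (with algebraic multiplicities) are λ = 0 with multiplicity 4.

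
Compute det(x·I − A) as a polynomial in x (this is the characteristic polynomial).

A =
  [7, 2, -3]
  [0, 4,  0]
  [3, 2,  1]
x^3 - 12*x^2 + 48*x - 64

Expanding det(x·I − A) (e.g. by cofactor expansion or by noting that A is similar to its Jordan form J, which has the same characteristic polynomial as A) gives
  χ_A(x) = x^3 - 12*x^2 + 48*x - 64
which factors as (x - 4)^3. The eigenvalues (with algebraic multiplicities) are λ = 4 with multiplicity 3.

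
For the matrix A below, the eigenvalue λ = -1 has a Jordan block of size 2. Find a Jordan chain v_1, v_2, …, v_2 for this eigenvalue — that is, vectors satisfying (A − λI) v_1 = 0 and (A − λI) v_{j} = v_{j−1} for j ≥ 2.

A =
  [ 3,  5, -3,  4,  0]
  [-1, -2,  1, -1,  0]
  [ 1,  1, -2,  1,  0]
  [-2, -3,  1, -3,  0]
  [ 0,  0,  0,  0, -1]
A Jordan chain for λ = -1 of length 2:
v_1 = (4, -1, 1, -2, 0)ᵀ
v_2 = (1, 0, 0, 0, 0)ᵀ

Let N = A − (-1)·I. We want v_2 with N^2 v_2 = 0 but N^1 v_2 ≠ 0; then v_{j-1} := N · v_j for j = 2, …, 2.

Pick v_2 = (1, 0, 0, 0, 0)ᵀ.
Then v_1 = N · v_2 = (4, -1, 1, -2, 0)ᵀ.

Sanity check: (A − (-1)·I) v_1 = (0, 0, 0, 0, 0)ᵀ = 0. ✓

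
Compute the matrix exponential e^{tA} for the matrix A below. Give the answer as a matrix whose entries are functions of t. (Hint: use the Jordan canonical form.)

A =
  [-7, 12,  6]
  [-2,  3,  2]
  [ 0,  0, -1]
e^{tA} =
  [-2*exp(-t) + 3*exp(-3*t), 6*exp(-t) - 6*exp(-3*t), 3*exp(-t) - 3*exp(-3*t)]
  [-exp(-t) + exp(-3*t), 3*exp(-t) - 2*exp(-3*t), exp(-t) - exp(-3*t)]
  [0, 0, exp(-t)]

Strategy: write A = P · J · P⁻¹ where J is a Jordan canonical form, so e^{tA} = P · e^{tJ} · P⁻¹, and e^{tJ} can be computed block-by-block.

A has Jordan form
J =
  [-3,  0,  0]
  [ 0, -1,  0]
  [ 0,  0, -1]
(up to reordering of blocks).

Per-block formulas:
  For a 1×1 block at λ = -3: exp(t · [-3]) = [e^(-3t)].
  For a 1×1 block at λ = -1: exp(t · [-1]) = [e^(-1t)].

After assembling e^{tJ} and conjugating by P, we get:

e^{tA} =
  [-2*exp(-t) + 3*exp(-3*t), 6*exp(-t) - 6*exp(-3*t), 3*exp(-t) - 3*exp(-3*t)]
  [-exp(-t) + exp(-3*t), 3*exp(-t) - 2*exp(-3*t), exp(-t) - exp(-3*t)]
  [0, 0, exp(-t)]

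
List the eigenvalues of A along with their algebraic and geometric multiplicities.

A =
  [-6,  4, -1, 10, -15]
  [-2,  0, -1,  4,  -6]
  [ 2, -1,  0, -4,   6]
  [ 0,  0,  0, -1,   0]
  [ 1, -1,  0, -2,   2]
λ = -1: alg = 5, geom = 3

Step 1 — factor the characteristic polynomial to read off the algebraic multiplicities:
  χ_A(x) = (x + 1)^5

Step 2 — compute geometric multiplicities via the rank-nullity identity g(λ) = n − rank(A − λI):
  rank(A − (-1)·I) = 2, so dim ker(A − (-1)·I) = n − 2 = 3

Summary:
  λ = -1: algebraic multiplicity = 5, geometric multiplicity = 3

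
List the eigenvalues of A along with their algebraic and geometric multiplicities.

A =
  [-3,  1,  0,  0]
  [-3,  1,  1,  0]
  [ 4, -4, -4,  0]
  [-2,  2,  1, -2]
λ = -2: alg = 4, geom = 2

Step 1 — factor the characteristic polynomial to read off the algebraic multiplicities:
  χ_A(x) = (x + 2)^4

Step 2 — compute geometric multiplicities via the rank-nullity identity g(λ) = n − rank(A − λI):
  rank(A − (-2)·I) = 2, so dim ker(A − (-2)·I) = n − 2 = 2

Summary:
  λ = -2: algebraic multiplicity = 4, geometric multiplicity = 2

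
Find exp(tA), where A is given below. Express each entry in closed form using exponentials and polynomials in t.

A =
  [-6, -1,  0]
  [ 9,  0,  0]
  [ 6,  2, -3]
e^{tA} =
  [-3*t*exp(-3*t) + exp(-3*t), -t*exp(-3*t), 0]
  [9*t*exp(-3*t), 3*t*exp(-3*t) + exp(-3*t), 0]
  [6*t*exp(-3*t), 2*t*exp(-3*t), exp(-3*t)]

Strategy: write A = P · J · P⁻¹ where J is a Jordan canonical form, so e^{tA} = P · e^{tJ} · P⁻¹, and e^{tJ} can be computed block-by-block.

A has Jordan form
J =
  [-3,  1,  0]
  [ 0, -3,  0]
  [ 0,  0, -3]
(up to reordering of blocks).

Per-block formulas:
  For a 2×2 Jordan block J_2(-3): exp(t · J_2(-3)) = e^(-3t)·(I + t·N), where N is the 2×2 nilpotent shift.
  For a 1×1 block at λ = -3: exp(t · [-3]) = [e^(-3t)].

After assembling e^{tJ} and conjugating by P, we get:

e^{tA} =
  [-3*t*exp(-3*t) + exp(-3*t), -t*exp(-3*t), 0]
  [9*t*exp(-3*t), 3*t*exp(-3*t) + exp(-3*t), 0]
  [6*t*exp(-3*t), 2*t*exp(-3*t), exp(-3*t)]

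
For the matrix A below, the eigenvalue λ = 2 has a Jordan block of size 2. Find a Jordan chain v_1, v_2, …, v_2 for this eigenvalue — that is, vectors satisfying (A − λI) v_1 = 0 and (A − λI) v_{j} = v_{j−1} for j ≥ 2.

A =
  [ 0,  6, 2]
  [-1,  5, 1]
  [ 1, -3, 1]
A Jordan chain for λ = 2 of length 2:
v_1 = (-2, -1, 1)ᵀ
v_2 = (1, 0, 0)ᵀ

Let N = A − (2)·I. We want v_2 with N^2 v_2 = 0 but N^1 v_2 ≠ 0; then v_{j-1} := N · v_j for j = 2, …, 2.

Pick v_2 = (1, 0, 0)ᵀ.
Then v_1 = N · v_2 = (-2, -1, 1)ᵀ.

Sanity check: (A − (2)·I) v_1 = (0, 0, 0)ᵀ = 0. ✓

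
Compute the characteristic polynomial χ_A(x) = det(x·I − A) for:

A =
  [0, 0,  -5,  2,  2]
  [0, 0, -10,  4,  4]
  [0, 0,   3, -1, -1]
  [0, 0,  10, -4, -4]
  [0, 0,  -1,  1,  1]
x^5

Expanding det(x·I − A) (e.g. by cofactor expansion or by noting that A is similar to its Jordan form J, which has the same characteristic polynomial as A) gives
  χ_A(x) = x^5
which factors as x^5. The eigenvalues (with algebraic multiplicities) are λ = 0 with multiplicity 5.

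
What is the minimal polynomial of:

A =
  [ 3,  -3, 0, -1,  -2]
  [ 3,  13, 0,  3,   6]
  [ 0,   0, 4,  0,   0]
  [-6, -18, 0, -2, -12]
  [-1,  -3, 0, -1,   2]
x^2 - 8*x + 16

The characteristic polynomial is χ_A(x) = (x - 4)^5, so the eigenvalues are known. The minimal polynomial is
  m_A(x) = Π_λ (x − λ)^{k_λ}
where k_λ is the size of the *largest* Jordan block for λ (equivalently, the smallest k with (A − λI)^k v = 0 for every generalised eigenvector v of λ).

  λ = 4: largest Jordan block has size 2, contributing (x − 4)^2

So m_A(x) = (x - 4)^2 = x^2 - 8*x + 16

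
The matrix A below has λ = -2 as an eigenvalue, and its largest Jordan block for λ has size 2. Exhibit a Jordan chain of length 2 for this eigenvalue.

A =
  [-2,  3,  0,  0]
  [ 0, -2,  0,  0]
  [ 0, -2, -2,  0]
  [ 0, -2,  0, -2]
A Jordan chain for λ = -2 of length 2:
v_1 = (3, 0, -2, -2)ᵀ
v_2 = (0, 1, 0, 0)ᵀ

Let N = A − (-2)·I. We want v_2 with N^2 v_2 = 0 but N^1 v_2 ≠ 0; then v_{j-1} := N · v_j for j = 2, …, 2.

Pick v_2 = (0, 1, 0, 0)ᵀ.
Then v_1 = N · v_2 = (3, 0, -2, -2)ᵀ.

Sanity check: (A − (-2)·I) v_1 = (0, 0, 0, 0)ᵀ = 0. ✓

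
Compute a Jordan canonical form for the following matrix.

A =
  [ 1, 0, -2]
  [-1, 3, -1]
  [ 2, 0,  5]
J_2(3) ⊕ J_1(3)

The characteristic polynomial is
  det(x·I − A) = x^3 - 9*x^2 + 27*x - 27 = (x - 3)^3

Eigenvalues and multiplicities (the geometric multiplicity of λ is n − rank(A − λI), which equals the number of Jordan blocks for λ):
  λ = 3: algebraic multiplicity = 3, geometric multiplicity = 2

Determining the block sizes for each eigenvalue:
  λ = 3: 2 blocks summing to 3 forces exactly one block of size 2 and the rest size 1 → block sizes [2, 1]

Assembling the blocks gives a Jordan form
J =
  [3, 1, 0]
  [0, 3, 0]
  [0, 0, 3]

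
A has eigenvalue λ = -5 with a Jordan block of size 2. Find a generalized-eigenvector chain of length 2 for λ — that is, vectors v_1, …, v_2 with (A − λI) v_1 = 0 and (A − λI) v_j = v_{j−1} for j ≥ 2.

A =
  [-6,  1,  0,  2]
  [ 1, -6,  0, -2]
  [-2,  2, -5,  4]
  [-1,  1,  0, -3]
A Jordan chain for λ = -5 of length 2:
v_1 = (-1, 1, -2, -1)ᵀ
v_2 = (1, 0, 0, 0)ᵀ

Let N = A − (-5)·I. We want v_2 with N^2 v_2 = 0 but N^1 v_2 ≠ 0; then v_{j-1} := N · v_j for j = 2, …, 2.

Pick v_2 = (1, 0, 0, 0)ᵀ.
Then v_1 = N · v_2 = (-1, 1, -2, -1)ᵀ.

Sanity check: (A − (-5)·I) v_1 = (0, 0, 0, 0)ᵀ = 0. ✓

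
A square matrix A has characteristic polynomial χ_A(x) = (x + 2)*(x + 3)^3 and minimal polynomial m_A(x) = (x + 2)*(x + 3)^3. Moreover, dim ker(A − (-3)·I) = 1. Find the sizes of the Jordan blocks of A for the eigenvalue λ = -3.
Block sizes for λ = -3: [3]

Step 1 — from the characteristic polynomial, algebraic multiplicity of λ = -3 is 3. From dim ker(A − (-3)·I) = 1, there are exactly 1 Jordan blocks for λ = -3.
Step 2 — from the minimal polynomial, the factor (x + 3)^3 tells us the largest block for λ = -3 has size 3.
Step 3 — with total size 3, 1 blocks, and largest block 3, the block sizes (in nonincreasing order) are [3].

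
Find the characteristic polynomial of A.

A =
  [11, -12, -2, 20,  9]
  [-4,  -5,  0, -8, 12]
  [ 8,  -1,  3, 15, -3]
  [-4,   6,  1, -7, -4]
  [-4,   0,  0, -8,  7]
x^5 - 9*x^4 - x^3 + 205*x^2 - 600*x + 500

Expanding det(x·I − A) (e.g. by cofactor expansion or by noting that A is similar to its Jordan form J, which has the same characteristic polynomial as A) gives
  χ_A(x) = x^5 - 9*x^4 - x^3 + 205*x^2 - 600*x + 500
which factors as (x - 5)^2*(x - 2)^2*(x + 5). The eigenvalues (with algebraic multiplicities) are λ = -5 with multiplicity 1, λ = 2 with multiplicity 2, λ = 5 with multiplicity 2.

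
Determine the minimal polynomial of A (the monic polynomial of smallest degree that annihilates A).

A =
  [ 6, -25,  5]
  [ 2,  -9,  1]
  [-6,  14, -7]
x^3 + 10*x^2 + 33*x + 36

The characteristic polynomial is χ_A(x) = (x + 3)^2*(x + 4), so the eigenvalues are known. The minimal polynomial is
  m_A(x) = Π_λ (x − λ)^{k_λ}
where k_λ is the size of the *largest* Jordan block for λ (equivalently, the smallest k with (A − λI)^k v = 0 for every generalised eigenvector v of λ).

  λ = -4: largest Jordan block has size 1, contributing (x + 4)
  λ = -3: largest Jordan block has size 2, contributing (x + 3)^2

So m_A(x) = (x + 3)^2*(x + 4) = x^3 + 10*x^2 + 33*x + 36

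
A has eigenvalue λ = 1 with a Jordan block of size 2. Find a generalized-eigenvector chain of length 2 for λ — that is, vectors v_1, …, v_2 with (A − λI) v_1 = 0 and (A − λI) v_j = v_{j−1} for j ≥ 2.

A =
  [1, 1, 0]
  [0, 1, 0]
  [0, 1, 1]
A Jordan chain for λ = 1 of length 2:
v_1 = (1, 0, 1)ᵀ
v_2 = (0, 1, 0)ᵀ

Let N = A − (1)·I. We want v_2 with N^2 v_2 = 0 but N^1 v_2 ≠ 0; then v_{j-1} := N · v_j for j = 2, …, 2.

Pick v_2 = (0, 1, 0)ᵀ.
Then v_1 = N · v_2 = (1, 0, 1)ᵀ.

Sanity check: (A − (1)·I) v_1 = (0, 0, 0)ᵀ = 0. ✓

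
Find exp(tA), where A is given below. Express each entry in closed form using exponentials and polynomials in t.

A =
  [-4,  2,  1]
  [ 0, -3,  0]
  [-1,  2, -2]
e^{tA} =
  [-t*exp(-3*t) + exp(-3*t), 2*t*exp(-3*t), t*exp(-3*t)]
  [0, exp(-3*t), 0]
  [-t*exp(-3*t), 2*t*exp(-3*t), t*exp(-3*t) + exp(-3*t)]

Strategy: write A = P · J · P⁻¹ where J is a Jordan canonical form, so e^{tA} = P · e^{tJ} · P⁻¹, and e^{tJ} can be computed block-by-block.

A has Jordan form
J =
  [-3,  1,  0]
  [ 0, -3,  0]
  [ 0,  0, -3]
(up to reordering of blocks).

Per-block formulas:
  For a 2×2 Jordan block J_2(-3): exp(t · J_2(-3)) = e^(-3t)·(I + t·N), where N is the 2×2 nilpotent shift.
  For a 1×1 block at λ = -3: exp(t · [-3]) = [e^(-3t)].

After assembling e^{tJ} and conjugating by P, we get:

e^{tA} =
  [-t*exp(-3*t) + exp(-3*t), 2*t*exp(-3*t), t*exp(-3*t)]
  [0, exp(-3*t), 0]
  [-t*exp(-3*t), 2*t*exp(-3*t), t*exp(-3*t) + exp(-3*t)]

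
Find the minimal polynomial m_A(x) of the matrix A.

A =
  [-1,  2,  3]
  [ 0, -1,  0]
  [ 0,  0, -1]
x^2 + 2*x + 1

The characteristic polynomial is χ_A(x) = (x + 1)^3, so the eigenvalues are known. The minimal polynomial is
  m_A(x) = Π_λ (x − λ)^{k_λ}
where k_λ is the size of the *largest* Jordan block for λ (equivalently, the smallest k with (A − λI)^k v = 0 for every generalised eigenvector v of λ).

  λ = -1: largest Jordan block has size 2, contributing (x + 1)^2

So m_A(x) = (x + 1)^2 = x^2 + 2*x + 1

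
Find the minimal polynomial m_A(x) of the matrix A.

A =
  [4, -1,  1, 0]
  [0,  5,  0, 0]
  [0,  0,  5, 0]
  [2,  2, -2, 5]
x^2 - 9*x + 20

The characteristic polynomial is χ_A(x) = (x - 5)^3*(x - 4), so the eigenvalues are known. The minimal polynomial is
  m_A(x) = Π_λ (x − λ)^{k_λ}
where k_λ is the size of the *largest* Jordan block for λ (equivalently, the smallest k with (A − λI)^k v = 0 for every generalised eigenvector v of λ).

  λ = 4: largest Jordan block has size 1, contributing (x − 4)
  λ = 5: largest Jordan block has size 1, contributing (x − 5)

So m_A(x) = (x - 5)*(x - 4) = x^2 - 9*x + 20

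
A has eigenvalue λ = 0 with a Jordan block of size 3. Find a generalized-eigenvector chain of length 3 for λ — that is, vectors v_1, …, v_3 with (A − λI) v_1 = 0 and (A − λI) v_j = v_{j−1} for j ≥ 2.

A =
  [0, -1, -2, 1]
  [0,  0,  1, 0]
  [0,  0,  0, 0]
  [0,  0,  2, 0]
A Jordan chain for λ = 0 of length 3:
v_1 = (1, 0, 0, 0)ᵀ
v_2 = (-2, 1, 0, 2)ᵀ
v_3 = (0, 0, 1, 0)ᵀ

Let N = A − (0)·I. We want v_3 with N^3 v_3 = 0 but N^2 v_3 ≠ 0; then v_{j-1} := N · v_j for j = 3, …, 2.

Pick v_3 = (0, 0, 1, 0)ᵀ.
Then v_2 = N · v_3 = (-2, 1, 0, 2)ᵀ.
Then v_1 = N · v_2 = (1, 0, 0, 0)ᵀ.

Sanity check: (A − (0)·I) v_1 = (0, 0, 0, 0)ᵀ = 0. ✓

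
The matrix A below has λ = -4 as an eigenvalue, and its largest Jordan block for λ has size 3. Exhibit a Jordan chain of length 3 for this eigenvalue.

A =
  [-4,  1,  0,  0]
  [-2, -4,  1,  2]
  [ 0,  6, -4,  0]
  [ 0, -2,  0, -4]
A Jordan chain for λ = -4 of length 3:
v_1 = (-2, 0, -12, 4)ᵀ
v_2 = (0, -2, 0, 0)ᵀ
v_3 = (1, 0, 0, 0)ᵀ

Let N = A − (-4)·I. We want v_3 with N^3 v_3 = 0 but N^2 v_3 ≠ 0; then v_{j-1} := N · v_j for j = 3, …, 2.

Pick v_3 = (1, 0, 0, 0)ᵀ.
Then v_2 = N · v_3 = (0, -2, 0, 0)ᵀ.
Then v_1 = N · v_2 = (-2, 0, -12, 4)ᵀ.

Sanity check: (A − (-4)·I) v_1 = (0, 0, 0, 0)ᵀ = 0. ✓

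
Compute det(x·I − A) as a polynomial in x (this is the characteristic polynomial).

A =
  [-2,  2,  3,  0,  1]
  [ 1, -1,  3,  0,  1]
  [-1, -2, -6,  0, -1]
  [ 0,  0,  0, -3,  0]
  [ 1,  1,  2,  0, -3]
x^5 + 15*x^4 + 90*x^3 + 270*x^2 + 405*x + 243

Expanding det(x·I − A) (e.g. by cofactor expansion or by noting that A is similar to its Jordan form J, which has the same characteristic polynomial as A) gives
  χ_A(x) = x^5 + 15*x^4 + 90*x^3 + 270*x^2 + 405*x + 243
which factors as (x + 3)^5. The eigenvalues (with algebraic multiplicities) are λ = -3 with multiplicity 5.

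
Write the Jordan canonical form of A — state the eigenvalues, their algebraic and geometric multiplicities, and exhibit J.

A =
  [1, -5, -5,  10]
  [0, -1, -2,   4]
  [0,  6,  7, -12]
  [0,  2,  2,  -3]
J_2(1) ⊕ J_1(1) ⊕ J_1(1)

The characteristic polynomial is
  det(x·I − A) = x^4 - 4*x^3 + 6*x^2 - 4*x + 1 = (x - 1)^4

Eigenvalues and multiplicities (the geometric multiplicity of λ is n − rank(A − λI), which equals the number of Jordan blocks for λ):
  λ = 1: algebraic multiplicity = 4, geometric multiplicity = 3

Determining the block sizes for each eigenvalue:
  λ = 1: 3 blocks summing to 4 forces exactly one block of size 2 and the rest size 1 → block sizes [2, 1, 1]

Assembling the blocks gives a Jordan form
J =
  [1, 1, 0, 0]
  [0, 1, 0, 0]
  [0, 0, 1, 0]
  [0, 0, 0, 1]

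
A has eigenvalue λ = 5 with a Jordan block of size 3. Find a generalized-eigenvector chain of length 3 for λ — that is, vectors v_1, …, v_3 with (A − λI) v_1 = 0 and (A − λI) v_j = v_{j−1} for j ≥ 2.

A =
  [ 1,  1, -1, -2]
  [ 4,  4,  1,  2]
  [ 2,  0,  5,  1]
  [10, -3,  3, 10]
A Jordan chain for λ = 5 of length 3:
v_1 = (-2, 2, 2, 4)ᵀ
v_2 = (-4, 4, 2, 10)ᵀ
v_3 = (1, 0, 0, 0)ᵀ

Let N = A − (5)·I. We want v_3 with N^3 v_3 = 0 but N^2 v_3 ≠ 0; then v_{j-1} := N · v_j for j = 3, …, 2.

Pick v_3 = (1, 0, 0, 0)ᵀ.
Then v_2 = N · v_3 = (-4, 4, 2, 10)ᵀ.
Then v_1 = N · v_2 = (-2, 2, 2, 4)ᵀ.

Sanity check: (A − (5)·I) v_1 = (0, 0, 0, 0)ᵀ = 0. ✓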